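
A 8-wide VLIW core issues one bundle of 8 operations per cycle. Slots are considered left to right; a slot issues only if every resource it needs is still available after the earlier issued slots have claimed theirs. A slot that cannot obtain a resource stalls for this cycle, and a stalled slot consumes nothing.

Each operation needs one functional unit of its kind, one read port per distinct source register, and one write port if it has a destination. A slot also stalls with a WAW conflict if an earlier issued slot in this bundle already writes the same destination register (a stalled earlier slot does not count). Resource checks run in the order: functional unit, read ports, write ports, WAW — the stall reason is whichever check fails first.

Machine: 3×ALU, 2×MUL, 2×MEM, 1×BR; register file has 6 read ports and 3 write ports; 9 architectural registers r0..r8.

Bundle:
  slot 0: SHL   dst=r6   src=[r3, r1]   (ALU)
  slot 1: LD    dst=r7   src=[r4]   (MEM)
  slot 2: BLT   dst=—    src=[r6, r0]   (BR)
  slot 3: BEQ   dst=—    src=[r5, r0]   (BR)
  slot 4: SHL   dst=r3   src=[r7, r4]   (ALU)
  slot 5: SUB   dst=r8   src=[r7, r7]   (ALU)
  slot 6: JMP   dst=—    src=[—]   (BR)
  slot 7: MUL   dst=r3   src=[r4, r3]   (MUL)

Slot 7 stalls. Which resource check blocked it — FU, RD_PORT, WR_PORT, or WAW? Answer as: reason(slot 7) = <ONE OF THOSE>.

#0 ALU src=r3,r1 dispatched  <A:2 Mu:2 Ld:2 B:1 rd:4 wr:2>
#1 MEM src=r4 dispatched  <A:2 Mu:2 Ld:1 B:1 rd:3 wr:1>
#2 BR src=r6,r0 dispatched  <A:2 Mu:2 Ld:1 B:0 rd:1 wr:1>
#3 BR src=r5,r0 held:FU  <A:2 Mu:2 Ld:1 B:0 rd:1 wr:1>
#4 ALU src=r7,r4 held:RD_PORT  <A:2 Mu:2 Ld:1 B:0 rd:1 wr:1>
#5 ALU src=r7,r7 dispatched  <A:1 Mu:2 Ld:1 B:0 rd:0 wr:0>
#6 BR src=- held:FU  <A:1 Mu:2 Ld:1 B:0 rd:0 wr:0>
#7 MUL src=r4,r3 held:RD_PORT  <A:1 Mu:2 Ld:1 B:0 rd:0 wr:0>

reason(slot 7) = RD_PORT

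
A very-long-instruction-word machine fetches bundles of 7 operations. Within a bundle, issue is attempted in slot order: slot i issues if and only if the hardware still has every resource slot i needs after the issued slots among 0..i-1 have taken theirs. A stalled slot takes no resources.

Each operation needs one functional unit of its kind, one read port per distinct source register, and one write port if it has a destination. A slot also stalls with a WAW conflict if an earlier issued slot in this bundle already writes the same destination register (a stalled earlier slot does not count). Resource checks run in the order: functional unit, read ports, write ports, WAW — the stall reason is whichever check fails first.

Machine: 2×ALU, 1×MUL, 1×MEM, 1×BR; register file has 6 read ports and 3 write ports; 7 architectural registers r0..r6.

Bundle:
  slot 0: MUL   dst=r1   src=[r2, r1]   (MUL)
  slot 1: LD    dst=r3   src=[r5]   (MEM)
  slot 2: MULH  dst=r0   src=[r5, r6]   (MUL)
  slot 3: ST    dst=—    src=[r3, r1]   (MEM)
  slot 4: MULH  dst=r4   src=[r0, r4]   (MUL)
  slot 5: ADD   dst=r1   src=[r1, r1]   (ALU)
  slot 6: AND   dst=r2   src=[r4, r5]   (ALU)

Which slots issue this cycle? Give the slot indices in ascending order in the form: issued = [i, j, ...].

issued = [0, 1, 6]

slot 0 (MUL): ISSUE — free A2,Mu0,Ld1,B1 rp4 wp2
slot 1 (MEM): ISSUE — free A2,Mu0,Ld0,B1 rp3 wp1
slot 2 (MUL): stall FU — free A2,Mu0,Ld0,B1 rp3 wp1
slot 3 (MEM): stall FU — free A2,Mu0,Ld0,B1 rp3 wp1
slot 4 (MUL): stall FU — free A2,Mu0,Ld0,B1 rp3 wp1
slot 5 (ALU): stall WAW — free A2,Mu0,Ld0,B1 rp3 wp1
slot 6 (ALU): ISSUE — free A1,Mu0,Ld0,B1 rp1 wp0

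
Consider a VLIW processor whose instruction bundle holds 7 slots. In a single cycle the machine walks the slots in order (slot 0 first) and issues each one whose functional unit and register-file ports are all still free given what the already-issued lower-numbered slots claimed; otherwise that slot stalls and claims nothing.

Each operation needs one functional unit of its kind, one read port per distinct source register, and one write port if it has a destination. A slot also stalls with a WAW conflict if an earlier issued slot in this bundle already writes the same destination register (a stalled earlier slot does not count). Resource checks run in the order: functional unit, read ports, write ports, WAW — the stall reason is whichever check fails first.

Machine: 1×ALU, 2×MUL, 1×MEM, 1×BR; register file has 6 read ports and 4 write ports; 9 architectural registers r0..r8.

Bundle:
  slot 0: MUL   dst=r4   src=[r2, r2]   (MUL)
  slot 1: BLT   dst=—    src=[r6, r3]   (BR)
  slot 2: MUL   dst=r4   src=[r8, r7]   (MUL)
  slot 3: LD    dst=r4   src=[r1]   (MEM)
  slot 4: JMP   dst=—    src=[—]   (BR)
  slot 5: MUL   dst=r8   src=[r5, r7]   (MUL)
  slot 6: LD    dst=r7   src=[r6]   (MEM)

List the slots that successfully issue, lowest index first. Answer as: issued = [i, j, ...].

#0 MUL src=r2,r2 dispatched  <A:1 Mu:1 Ld:1 B:1 rd:5 wr:3>
#1 BR src=r6,r3 dispatched  <A:1 Mu:1 Ld:1 B:0 rd:3 wr:3>
#2 MUL src=r8,r7 held:WAW  <A:1 Mu:1 Ld:1 B:0 rd:3 wr:3>
#3 MEM src=r1 held:WAW  <A:1 Mu:1 Ld:1 B:0 rd:3 wr:3>
#4 BR src=- held:FU  <A:1 Mu:1 Ld:1 B:0 rd:3 wr:3>
#5 MUL src=r5,r7 dispatched  <A:1 Mu:0 Ld:1 B:0 rd:1 wr:2>
#6 MEM src=r6 dispatched  <A:1 Mu:0 Ld:0 B:0 rd:0 wr:1>

issued = [0, 1, 5, 6]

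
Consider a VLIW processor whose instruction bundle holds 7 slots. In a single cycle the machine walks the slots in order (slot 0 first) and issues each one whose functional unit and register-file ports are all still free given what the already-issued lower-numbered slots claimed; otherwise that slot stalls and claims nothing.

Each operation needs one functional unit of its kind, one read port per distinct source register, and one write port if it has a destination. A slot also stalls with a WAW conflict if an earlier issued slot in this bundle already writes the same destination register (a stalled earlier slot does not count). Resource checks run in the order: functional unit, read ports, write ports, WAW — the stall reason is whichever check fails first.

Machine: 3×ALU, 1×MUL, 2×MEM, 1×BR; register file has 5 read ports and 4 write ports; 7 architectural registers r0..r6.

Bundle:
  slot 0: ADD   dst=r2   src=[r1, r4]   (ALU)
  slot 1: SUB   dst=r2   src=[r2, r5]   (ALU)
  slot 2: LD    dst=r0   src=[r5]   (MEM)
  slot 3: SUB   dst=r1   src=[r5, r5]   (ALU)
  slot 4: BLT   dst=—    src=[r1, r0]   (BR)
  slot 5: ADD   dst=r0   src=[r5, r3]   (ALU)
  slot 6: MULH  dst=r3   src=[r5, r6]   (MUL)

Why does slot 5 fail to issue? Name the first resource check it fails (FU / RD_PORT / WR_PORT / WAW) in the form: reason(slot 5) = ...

reason(slot 5) = RD_PORT

[0] ALU needs rd=2 wr=1: ok; after: ALU=2 MUL=1 MEM=2 BR=1, R=3, W=3
[1] ALU needs rd=2 wr=1: WAW; after: ALU=2 MUL=1 MEM=2 BR=1, R=3, W=3
[2] MEM needs rd=1 wr=1: ok; after: ALU=2 MUL=1 MEM=1 BR=1, R=2, W=2
[3] ALU needs rd=1 wr=1: ok; after: ALU=1 MUL=1 MEM=1 BR=1, R=1, W=1
[4] BR needs rd=2 wr=0: RD_PORT; after: ALU=1 MUL=1 MEM=1 BR=1, R=1, W=1
[5] ALU needs rd=2 wr=1: RD_PORT; after: ALU=1 MUL=1 MEM=1 BR=1, R=1, W=1
[6] MUL needs rd=2 wr=1: RD_PORT; after: ALU=1 MUL=1 MEM=1 BR=1, R=1, W=1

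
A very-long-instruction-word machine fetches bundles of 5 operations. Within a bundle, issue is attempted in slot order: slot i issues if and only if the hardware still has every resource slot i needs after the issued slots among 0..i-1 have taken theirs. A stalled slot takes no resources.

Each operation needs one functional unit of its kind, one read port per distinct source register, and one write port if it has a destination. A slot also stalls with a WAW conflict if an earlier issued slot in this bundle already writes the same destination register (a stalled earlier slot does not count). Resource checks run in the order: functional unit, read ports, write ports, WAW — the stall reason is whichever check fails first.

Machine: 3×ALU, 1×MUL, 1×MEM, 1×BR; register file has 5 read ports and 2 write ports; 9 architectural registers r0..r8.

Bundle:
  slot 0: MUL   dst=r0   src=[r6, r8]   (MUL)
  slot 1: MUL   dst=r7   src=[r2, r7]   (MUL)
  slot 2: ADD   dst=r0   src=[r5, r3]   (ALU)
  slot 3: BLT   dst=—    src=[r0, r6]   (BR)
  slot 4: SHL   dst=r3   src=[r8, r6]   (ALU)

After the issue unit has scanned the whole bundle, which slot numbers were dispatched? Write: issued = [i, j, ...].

  0. MUL→r0 ⇒ go  {3A/0Mu/1Ld/1B | 3r 1w}
  1. MUL→r7 ⇒ no(FU)  {3A/0Mu/1Ld/1B | 3r 1w}
  2. ALU→r0 ⇒ no(WAW)  {3A/0Mu/1Ld/1B | 3r 1w}
  3. BR ⇒ go  {3A/0Mu/1Ld/0B | 1r 1w}
  4. ALU→r3 ⇒ no(RD_PORT)  {3A/0Mu/1Ld/0B | 1r 1w}

issued = [0, 3]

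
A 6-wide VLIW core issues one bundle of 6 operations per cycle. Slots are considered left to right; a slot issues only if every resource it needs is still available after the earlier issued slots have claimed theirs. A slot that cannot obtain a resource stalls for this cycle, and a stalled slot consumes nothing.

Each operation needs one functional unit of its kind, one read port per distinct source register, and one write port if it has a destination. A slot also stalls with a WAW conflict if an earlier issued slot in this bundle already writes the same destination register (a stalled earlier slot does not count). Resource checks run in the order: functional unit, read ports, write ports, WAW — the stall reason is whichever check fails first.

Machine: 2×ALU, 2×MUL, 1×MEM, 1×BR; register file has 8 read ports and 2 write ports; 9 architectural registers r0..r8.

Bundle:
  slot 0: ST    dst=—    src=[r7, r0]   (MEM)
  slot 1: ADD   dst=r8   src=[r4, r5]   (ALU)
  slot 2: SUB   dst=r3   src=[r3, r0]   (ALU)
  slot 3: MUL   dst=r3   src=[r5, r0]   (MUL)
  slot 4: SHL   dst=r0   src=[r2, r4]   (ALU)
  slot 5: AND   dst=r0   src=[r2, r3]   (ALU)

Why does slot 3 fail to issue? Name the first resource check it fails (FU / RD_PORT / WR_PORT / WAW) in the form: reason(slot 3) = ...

reason(slot 3) = WR_PORT

slot 0 (MEM): ISSUE — free A2,Mu2,Ld0,B1 rp6 wp2
slot 1 (ALU): ISSUE — free A1,Mu2,Ld0,B1 rp4 wp1
slot 2 (ALU): ISSUE — free A0,Mu2,Ld0,B1 rp2 wp0
slot 3 (MUL): stall WR_PORT — free A0,Mu2,Ld0,B1 rp2 wp0
slot 4 (ALU): stall FU — free A0,Mu2,Ld0,B1 rp2 wp0
slot 5 (ALU): stall FU — free A0,Mu2,Ld0,B1 rp2 wp0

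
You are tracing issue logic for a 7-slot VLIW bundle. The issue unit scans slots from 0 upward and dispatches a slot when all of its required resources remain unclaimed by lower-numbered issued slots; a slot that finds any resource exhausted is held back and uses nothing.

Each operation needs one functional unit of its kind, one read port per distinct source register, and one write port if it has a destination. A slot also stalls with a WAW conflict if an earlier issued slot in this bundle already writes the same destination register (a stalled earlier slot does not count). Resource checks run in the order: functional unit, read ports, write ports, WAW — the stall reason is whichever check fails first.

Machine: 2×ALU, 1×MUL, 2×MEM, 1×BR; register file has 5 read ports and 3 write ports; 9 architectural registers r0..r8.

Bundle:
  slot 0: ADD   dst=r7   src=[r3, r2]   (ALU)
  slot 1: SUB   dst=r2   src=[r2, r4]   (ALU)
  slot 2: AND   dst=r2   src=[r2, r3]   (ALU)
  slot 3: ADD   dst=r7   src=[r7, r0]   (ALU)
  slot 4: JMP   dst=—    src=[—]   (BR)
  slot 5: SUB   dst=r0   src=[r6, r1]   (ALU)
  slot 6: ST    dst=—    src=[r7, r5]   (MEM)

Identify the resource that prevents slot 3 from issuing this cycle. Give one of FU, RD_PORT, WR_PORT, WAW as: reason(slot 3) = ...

reason(slot 3) = FU

[0] ALU needs rd=2 wr=1: ok; after: ALU=1 MUL=1 MEM=2 BR=1, R=3, W=2
[1] ALU needs rd=2 wr=1: ok; after: ALU=0 MUL=1 MEM=2 BR=1, R=1, W=1
[2] ALU needs rd=2 wr=1: FU; after: ALU=0 MUL=1 MEM=2 BR=1, R=1, W=1
[3] ALU needs rd=2 wr=1: FU; after: ALU=0 MUL=1 MEM=2 BR=1, R=1, W=1
[4] BR needs rd=0 wr=0: ok; after: ALU=0 MUL=1 MEM=2 BR=0, R=1, W=1
[5] ALU needs rd=2 wr=1: FU; after: ALU=0 MUL=1 MEM=2 BR=0, R=1, W=1
[6] MEM needs rd=2 wr=0: RD_PORT; after: ALU=0 MUL=1 MEM=2 BR=0, R=1, W=1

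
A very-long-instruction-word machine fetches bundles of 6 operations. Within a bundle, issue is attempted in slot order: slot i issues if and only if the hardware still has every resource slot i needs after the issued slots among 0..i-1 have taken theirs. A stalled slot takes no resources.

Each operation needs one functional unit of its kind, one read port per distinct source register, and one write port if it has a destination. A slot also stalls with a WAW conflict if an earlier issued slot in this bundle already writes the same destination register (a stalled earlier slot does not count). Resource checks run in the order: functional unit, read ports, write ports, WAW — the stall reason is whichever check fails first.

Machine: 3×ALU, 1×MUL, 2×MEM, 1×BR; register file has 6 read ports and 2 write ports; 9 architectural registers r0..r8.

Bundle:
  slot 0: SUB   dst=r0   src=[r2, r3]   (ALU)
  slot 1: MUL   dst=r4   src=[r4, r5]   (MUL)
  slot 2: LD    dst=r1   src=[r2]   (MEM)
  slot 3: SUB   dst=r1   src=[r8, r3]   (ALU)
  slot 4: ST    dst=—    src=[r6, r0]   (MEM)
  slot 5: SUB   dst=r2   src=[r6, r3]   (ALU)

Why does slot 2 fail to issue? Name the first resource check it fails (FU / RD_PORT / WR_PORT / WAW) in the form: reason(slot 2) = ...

#0 ALU src=r2,r3 dispatched  <A:2 Mu:1 Ld:2 B:1 rd:4 wr:1>
#1 MUL src=r4,r5 dispatched  <A:2 Mu:0 Ld:2 B:1 rd:2 wr:0>
#2 MEM src=r2 held:WR_PORT  <A:2 Mu:0 Ld:2 B:1 rd:2 wr:0>
#3 ALU src=r8,r3 held:WR_PORT  <A:2 Mu:0 Ld:2 B:1 rd:2 wr:0>
#4 MEM src=r6,r0 dispatched  <A:2 Mu:0 Ld:1 B:1 rd:0 wr:0>
#5 ALU src=r6,r3 held:RD_PORT  <A:2 Mu:0 Ld:1 B:1 rd:0 wr:0>

reason(slot 2) = WR_PORT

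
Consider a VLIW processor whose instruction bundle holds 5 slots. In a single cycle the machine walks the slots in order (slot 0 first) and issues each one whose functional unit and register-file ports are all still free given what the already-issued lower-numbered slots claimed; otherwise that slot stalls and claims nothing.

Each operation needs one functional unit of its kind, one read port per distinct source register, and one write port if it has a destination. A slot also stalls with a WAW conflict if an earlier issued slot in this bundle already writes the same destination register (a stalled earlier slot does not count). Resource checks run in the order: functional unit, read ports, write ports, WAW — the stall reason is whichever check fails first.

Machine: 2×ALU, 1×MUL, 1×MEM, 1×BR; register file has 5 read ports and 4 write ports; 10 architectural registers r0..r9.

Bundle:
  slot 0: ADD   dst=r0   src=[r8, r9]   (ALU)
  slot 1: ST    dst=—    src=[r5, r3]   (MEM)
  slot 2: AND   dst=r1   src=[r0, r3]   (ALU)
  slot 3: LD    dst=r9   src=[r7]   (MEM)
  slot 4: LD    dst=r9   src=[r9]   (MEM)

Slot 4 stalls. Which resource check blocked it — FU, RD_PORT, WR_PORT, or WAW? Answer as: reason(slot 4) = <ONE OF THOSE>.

slot 0 (ALU): ISSUE — free A1,Mu1,Ld1,B1 rp3 wp3
slot 1 (MEM): ISSUE — free A1,Mu1,Ld0,B1 rp1 wp3
slot 2 (ALU): stall RD_PORT — free A1,Mu1,Ld0,B1 rp1 wp3
slot 3 (MEM): stall FU — free A1,Mu1,Ld0,B1 rp1 wp3
slot 4 (MEM): stall FU — free A1,Mu1,Ld0,B1 rp1 wp3

reason(slot 4) = FU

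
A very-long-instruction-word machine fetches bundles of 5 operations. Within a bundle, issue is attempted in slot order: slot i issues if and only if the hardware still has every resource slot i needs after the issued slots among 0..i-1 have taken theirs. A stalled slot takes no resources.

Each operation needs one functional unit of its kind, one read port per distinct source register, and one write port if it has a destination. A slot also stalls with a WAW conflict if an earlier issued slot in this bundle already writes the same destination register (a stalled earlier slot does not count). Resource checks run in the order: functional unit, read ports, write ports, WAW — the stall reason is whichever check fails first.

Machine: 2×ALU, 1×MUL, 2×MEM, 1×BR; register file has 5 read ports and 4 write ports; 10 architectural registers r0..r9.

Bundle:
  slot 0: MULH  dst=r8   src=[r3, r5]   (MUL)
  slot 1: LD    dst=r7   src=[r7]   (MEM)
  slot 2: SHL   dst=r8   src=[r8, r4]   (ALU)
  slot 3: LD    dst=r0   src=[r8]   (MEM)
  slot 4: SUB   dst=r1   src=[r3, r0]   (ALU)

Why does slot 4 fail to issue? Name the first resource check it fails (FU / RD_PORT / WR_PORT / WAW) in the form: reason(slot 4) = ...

(0) want 1×MUL +2rd +1wr — yes → AL2|MU0|ME2|BR1|rd3|wr3
(1) want 1×MEM +1rd +1wr — yes → AL2|MU0|ME1|BR1|rd2|wr2
(2) want 1×ALU +2rd +1wr — WAW → AL2|MU0|ME1|BR1|rd2|wr2
(3) want 1×MEM +1rd +1wr — yes → AL2|MU0|ME0|BR1|rd1|wr1
(4) want 1×ALU +2rd +1wr — RD_PORT → AL2|MU0|ME0|BR1|rd1|wr1

reason(slot 4) = RD_PORT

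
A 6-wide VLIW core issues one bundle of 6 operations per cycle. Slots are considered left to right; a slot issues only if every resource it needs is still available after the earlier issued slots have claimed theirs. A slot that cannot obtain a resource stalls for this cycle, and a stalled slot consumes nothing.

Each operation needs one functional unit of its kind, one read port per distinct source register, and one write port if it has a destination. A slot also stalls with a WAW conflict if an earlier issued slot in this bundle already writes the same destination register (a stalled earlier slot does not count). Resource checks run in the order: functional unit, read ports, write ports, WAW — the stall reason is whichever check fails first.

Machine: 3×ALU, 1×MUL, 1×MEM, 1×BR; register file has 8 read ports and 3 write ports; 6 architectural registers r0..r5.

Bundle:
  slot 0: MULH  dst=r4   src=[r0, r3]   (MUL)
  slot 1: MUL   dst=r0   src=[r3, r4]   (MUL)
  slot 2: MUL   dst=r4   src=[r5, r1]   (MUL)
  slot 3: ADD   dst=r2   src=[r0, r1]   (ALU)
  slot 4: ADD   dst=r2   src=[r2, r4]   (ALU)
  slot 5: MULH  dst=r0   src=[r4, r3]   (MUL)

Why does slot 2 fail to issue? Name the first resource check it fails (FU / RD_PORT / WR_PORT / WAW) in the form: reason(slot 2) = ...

  0. MUL→r4 ⇒ go  {3A/0Mu/1Ld/1B | 6r 2w}
  1. MUL→r0 ⇒ no(FU)  {3A/0Mu/1Ld/1B | 6r 2w}
  2. MUL→r4 ⇒ no(FU)  {3A/0Mu/1Ld/1B | 6r 2w}
  3. ALU→r2 ⇒ go  {2A/0Mu/1Ld/1B | 4r 1w}
  4. ALU→r2 ⇒ no(WAW)  {2A/0Mu/1Ld/1B | 4r 1w}
  5. MUL→r0 ⇒ no(FU)  {2A/0Mu/1Ld/1B | 4r 1w}

reason(slot 2) = FU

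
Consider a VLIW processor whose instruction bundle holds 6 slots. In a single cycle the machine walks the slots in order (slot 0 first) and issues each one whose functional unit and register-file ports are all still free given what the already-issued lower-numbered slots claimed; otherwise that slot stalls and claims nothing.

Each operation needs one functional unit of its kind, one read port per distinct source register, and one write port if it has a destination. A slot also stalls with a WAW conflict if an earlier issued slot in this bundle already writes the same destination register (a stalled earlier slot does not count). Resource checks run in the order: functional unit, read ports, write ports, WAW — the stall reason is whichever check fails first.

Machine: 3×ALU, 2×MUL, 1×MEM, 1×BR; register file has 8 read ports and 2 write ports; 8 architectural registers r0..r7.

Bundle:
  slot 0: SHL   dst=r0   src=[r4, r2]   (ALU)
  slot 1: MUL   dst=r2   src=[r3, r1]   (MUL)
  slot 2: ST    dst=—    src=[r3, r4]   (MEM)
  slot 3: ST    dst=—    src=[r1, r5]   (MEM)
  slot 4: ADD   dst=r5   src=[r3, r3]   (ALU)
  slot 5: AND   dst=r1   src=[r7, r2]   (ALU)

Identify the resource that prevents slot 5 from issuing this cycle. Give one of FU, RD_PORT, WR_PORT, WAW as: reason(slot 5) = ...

#0 ALU src=r4,r2 dispatched  <A:2 Mu:2 Ld:1 B:1 rd:6 wr:1>
#1 MUL src=r3,r1 dispatched  <A:2 Mu:1 Ld:1 B:1 rd:4 wr:0>
#2 MEM src=r3,r4 dispatched  <A:2 Mu:1 Ld:0 B:1 rd:2 wr:0>
#3 MEM src=r1,r5 held:FU  <A:2 Mu:1 Ld:0 B:1 rd:2 wr:0>
#4 ALU src=r3,r3 held:WR_PORT  <A:2 Mu:1 Ld:0 B:1 rd:2 wr:0>
#5 ALU src=r7,r2 held:WR_PORT  <A:2 Mu:1 Ld:0 B:1 rd:2 wr:0>

reason(slot 5) = WR_PORT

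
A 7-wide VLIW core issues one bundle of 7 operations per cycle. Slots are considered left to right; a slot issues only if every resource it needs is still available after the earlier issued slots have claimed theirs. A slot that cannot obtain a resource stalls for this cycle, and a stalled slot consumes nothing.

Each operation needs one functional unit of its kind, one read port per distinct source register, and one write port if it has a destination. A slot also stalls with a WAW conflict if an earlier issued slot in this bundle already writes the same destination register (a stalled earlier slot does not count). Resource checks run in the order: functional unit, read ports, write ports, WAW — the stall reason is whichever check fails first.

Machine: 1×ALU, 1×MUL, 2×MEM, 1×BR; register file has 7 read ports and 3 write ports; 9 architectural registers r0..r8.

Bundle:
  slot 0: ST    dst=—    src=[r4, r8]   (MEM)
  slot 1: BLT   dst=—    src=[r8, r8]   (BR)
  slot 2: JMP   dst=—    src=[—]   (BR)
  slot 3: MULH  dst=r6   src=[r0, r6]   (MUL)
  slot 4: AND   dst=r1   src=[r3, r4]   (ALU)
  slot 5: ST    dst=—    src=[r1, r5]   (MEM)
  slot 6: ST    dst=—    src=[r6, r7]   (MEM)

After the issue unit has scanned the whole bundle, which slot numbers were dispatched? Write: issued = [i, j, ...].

issued = [0, 1, 3, 4]

[0] MEM needs rd=2 wr=0: ok; after: ALU=1 MUL=1 MEM=1 BR=1, R=5, W=3
[1] BR needs rd=1 wr=0: ok; after: ALU=1 MUL=1 MEM=1 BR=0, R=4, W=3
[2] BR needs rd=0 wr=0: FU; after: ALU=1 MUL=1 MEM=1 BR=0, R=4, W=3
[3] MUL needs rd=2 wr=1: ok; after: ALU=1 MUL=0 MEM=1 BR=0, R=2, W=2
[4] ALU needs rd=2 wr=1: ok; after: ALU=0 MUL=0 MEM=1 BR=0, R=0, W=1
[5] MEM needs rd=2 wr=0: RD_PORT; after: ALU=0 MUL=0 MEM=1 BR=0, R=0, W=1
[6] MEM needs rd=2 wr=0: RD_PORT; after: ALU=0 MUL=0 MEM=1 BR=0, R=0, W=1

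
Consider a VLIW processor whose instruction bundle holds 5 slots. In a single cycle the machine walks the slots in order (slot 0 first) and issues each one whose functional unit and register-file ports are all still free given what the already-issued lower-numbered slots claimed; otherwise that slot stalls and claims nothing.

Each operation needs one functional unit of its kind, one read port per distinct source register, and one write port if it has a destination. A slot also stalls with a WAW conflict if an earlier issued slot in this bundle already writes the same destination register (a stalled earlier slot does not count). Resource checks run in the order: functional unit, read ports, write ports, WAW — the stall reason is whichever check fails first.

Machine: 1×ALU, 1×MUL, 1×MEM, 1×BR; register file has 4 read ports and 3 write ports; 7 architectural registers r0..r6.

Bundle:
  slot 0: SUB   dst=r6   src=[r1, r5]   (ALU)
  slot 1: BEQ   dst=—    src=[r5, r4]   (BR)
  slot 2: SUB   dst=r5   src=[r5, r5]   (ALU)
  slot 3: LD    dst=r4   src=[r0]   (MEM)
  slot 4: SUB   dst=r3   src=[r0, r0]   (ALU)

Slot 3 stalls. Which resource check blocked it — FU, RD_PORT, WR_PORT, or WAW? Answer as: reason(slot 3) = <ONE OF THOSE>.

[0] ALU needs rd=2 wr=1: ok; after: ALU=0 MUL=1 MEM=1 BR=1, R=2, W=2
[1] BR needs rd=2 wr=0: ok; after: ALU=0 MUL=1 MEM=1 BR=0, R=0, W=2
[2] ALU needs rd=1 wr=1: FU; after: ALU=0 MUL=1 MEM=1 BR=0, R=0, W=2
[3] MEM needs rd=1 wr=1: RD_PORT; after: ALU=0 MUL=1 MEM=1 BR=0, R=0, W=2
[4] ALU needs rd=1 wr=1: FU; after: ALU=0 MUL=1 MEM=1 BR=0, R=0, W=2

reason(slot 3) = RD_PORT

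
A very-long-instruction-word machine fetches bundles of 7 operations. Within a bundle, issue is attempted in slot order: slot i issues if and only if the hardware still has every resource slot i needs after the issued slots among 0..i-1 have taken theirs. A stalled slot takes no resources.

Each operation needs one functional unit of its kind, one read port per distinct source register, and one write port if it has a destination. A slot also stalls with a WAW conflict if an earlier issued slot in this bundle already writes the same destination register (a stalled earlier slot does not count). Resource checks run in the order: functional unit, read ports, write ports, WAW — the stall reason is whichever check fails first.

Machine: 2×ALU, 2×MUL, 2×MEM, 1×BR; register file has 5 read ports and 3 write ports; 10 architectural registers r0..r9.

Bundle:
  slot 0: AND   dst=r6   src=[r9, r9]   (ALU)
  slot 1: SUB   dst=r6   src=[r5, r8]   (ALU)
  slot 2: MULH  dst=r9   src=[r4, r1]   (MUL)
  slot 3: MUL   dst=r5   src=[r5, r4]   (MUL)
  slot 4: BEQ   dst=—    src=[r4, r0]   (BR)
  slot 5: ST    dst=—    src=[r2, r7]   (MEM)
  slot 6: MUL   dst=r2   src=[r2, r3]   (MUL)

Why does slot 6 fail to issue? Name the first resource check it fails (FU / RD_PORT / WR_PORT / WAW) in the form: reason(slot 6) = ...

reason(slot 6) = FU

  0. ALU→r6 ⇒ go  {1A/2Mu/2Ld/1B | 4r 2w}
  1. ALU→r6 ⇒ no(WAW)  {1A/2Mu/2Ld/1B | 4r 2w}
  2. MUL→r9 ⇒ go  {1A/1Mu/2Ld/1B | 2r 1w}
  3. MUL→r5 ⇒ go  {1A/0Mu/2Ld/1B | 0r 0w}
  4. BR ⇒ no(RD_PORT)  {1A/0Mu/2Ld/1B | 0r 0w}
  5. MEM ⇒ no(RD_PORT)  {1A/0Mu/2Ld/1B | 0r 0w}
  6. MUL→r2 ⇒ no(FU)  {1A/0Mu/2Ld/1B | 0r 0w}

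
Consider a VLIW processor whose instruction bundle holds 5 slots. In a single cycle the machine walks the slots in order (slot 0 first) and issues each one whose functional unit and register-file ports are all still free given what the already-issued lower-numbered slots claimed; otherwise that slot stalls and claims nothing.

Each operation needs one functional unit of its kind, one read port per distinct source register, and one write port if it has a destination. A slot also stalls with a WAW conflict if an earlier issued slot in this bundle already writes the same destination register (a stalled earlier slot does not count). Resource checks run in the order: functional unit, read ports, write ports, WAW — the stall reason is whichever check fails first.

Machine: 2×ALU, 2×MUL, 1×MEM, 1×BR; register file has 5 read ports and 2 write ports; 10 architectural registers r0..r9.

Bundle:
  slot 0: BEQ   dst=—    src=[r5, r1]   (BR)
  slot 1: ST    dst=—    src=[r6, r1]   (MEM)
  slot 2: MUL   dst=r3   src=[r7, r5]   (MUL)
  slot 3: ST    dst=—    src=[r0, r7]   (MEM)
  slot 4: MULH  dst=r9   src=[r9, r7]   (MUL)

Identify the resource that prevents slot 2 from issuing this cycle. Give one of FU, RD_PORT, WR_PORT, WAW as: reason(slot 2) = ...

reason(slot 2) = RD_PORT

(0) want 1×BR +2rd +0wr — yes → AL2|MU2|ME1|BR0|rd3|wr2
(1) want 1×MEM +2rd +0wr — yes → AL2|MU2|ME0|BR0|rd1|wr2
(2) want 1×MUL +2rd +1wr — RD_PORT → AL2|MU2|ME0|BR0|rd1|wr2
(3) want 1×MEM +2rd +0wr — FU → AL2|MU2|ME0|BR0|rd1|wr2
(4) want 1×MUL +2rd +1wr — RD_PORT → AL2|MU2|ME0|BR0|rd1|wr2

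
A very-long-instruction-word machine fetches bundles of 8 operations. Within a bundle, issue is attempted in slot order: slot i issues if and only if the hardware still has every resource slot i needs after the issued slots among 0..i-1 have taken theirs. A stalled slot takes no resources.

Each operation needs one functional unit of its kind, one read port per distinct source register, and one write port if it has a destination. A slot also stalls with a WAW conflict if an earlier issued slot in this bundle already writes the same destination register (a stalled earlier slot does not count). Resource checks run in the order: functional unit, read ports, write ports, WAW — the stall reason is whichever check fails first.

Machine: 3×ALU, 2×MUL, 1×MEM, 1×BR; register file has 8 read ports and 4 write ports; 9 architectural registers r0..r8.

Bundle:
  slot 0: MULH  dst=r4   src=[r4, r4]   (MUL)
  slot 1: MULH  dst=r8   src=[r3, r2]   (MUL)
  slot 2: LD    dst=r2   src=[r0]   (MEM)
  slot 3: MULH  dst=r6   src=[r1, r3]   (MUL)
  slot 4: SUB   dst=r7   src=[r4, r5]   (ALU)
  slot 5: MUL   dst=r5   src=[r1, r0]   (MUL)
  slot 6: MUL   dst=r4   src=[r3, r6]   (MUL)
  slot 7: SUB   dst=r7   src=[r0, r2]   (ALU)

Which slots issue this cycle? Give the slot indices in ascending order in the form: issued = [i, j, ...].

issued = [0, 1, 2, 4]

slot 0 (MUL): ISSUE — free A3,Mu1,Ld1,B1 rp7 wp3
slot 1 (MUL): ISSUE — free A3,Mu0,Ld1,B1 rp5 wp2
slot 2 (MEM): ISSUE — free A3,Mu0,Ld0,B1 rp4 wp1
slot 3 (MUL): stall FU — free A3,Mu0,Ld0,B1 rp4 wp1
slot 4 (ALU): ISSUE — free A2,Mu0,Ld0,B1 rp2 wp0
slot 5 (MUL): stall FU — free A2,Mu0,Ld0,B1 rp2 wp0
slot 6 (MUL): stall FU — free A2,Mu0,Ld0,B1 rp2 wp0
slot 7 (ALU): stall WR_PORT — free A2,Mu0,Ld0,B1 rp2 wp0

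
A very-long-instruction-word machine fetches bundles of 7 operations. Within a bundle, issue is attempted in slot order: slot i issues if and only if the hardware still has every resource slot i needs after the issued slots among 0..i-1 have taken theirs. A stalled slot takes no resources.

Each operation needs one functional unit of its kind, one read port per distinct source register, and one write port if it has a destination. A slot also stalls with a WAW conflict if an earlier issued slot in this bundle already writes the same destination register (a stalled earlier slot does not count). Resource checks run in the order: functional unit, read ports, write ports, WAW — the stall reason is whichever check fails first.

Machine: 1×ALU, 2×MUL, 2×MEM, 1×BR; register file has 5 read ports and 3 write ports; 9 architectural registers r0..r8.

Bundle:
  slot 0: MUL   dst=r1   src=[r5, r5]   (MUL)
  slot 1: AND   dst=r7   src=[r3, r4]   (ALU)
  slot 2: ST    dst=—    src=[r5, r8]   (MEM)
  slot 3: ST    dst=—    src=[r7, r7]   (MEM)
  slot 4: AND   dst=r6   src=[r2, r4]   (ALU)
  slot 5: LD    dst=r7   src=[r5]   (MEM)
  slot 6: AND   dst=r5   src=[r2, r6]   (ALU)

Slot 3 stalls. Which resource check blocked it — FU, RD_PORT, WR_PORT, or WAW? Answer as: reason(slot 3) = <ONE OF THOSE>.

  0. MUL→r1 ⇒ go  {1A/1Mu/2Ld/1B | 4r 2w}
  1. ALU→r7 ⇒ go  {0A/1Mu/2Ld/1B | 2r 1w}
  2. MEM ⇒ go  {0A/1Mu/1Ld/1B | 0r 1w}
  3. MEM ⇒ no(RD_PORT)  {0A/1Mu/1Ld/1B | 0r 1w}
  4. ALU→r6 ⇒ no(FU)  {0A/1Mu/1Ld/1B | 0r 1w}
  5. MEM→r7 ⇒ no(RD_PORT)  {0A/1Mu/1Ld/1B | 0r 1w}
  6. ALU→r5 ⇒ no(FU)  {0A/1Mu/1Ld/1B | 0r 1w}

reason(slot 3) = RD_PORT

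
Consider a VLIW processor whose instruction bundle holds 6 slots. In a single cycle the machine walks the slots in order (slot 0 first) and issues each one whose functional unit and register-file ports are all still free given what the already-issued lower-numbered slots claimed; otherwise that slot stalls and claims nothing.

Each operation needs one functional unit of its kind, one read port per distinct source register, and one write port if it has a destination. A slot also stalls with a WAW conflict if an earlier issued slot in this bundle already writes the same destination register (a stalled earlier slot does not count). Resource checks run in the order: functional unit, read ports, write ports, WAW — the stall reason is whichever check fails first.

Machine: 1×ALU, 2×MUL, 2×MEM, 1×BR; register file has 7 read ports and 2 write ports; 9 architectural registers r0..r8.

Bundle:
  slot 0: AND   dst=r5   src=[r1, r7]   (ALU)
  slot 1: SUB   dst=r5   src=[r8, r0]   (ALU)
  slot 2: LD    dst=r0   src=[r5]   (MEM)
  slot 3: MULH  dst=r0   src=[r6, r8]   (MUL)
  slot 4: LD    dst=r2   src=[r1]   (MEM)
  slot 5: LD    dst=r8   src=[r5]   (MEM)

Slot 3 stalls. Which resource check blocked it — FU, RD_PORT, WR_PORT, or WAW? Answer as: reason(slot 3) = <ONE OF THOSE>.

reason(slot 3) = WR_PORT

slot 0 (ALU): ISSUE — free A0,Mu2,Ld2,B1 rp5 wp1
slot 1 (ALU): stall FU — free A0,Mu2,Ld2,B1 rp5 wp1
slot 2 (MEM): ISSUE — free A0,Mu2,Ld1,B1 rp4 wp0
slot 3 (MUL): stall WR_PORT — free A0,Mu2,Ld1,B1 rp4 wp0
slot 4 (MEM): stall WR_PORT — free A0,Mu2,Ld1,B1 rp4 wp0
slot 5 (MEM): stall WR_PORT — free A0,Mu2,Ld1,B1 rp4 wp0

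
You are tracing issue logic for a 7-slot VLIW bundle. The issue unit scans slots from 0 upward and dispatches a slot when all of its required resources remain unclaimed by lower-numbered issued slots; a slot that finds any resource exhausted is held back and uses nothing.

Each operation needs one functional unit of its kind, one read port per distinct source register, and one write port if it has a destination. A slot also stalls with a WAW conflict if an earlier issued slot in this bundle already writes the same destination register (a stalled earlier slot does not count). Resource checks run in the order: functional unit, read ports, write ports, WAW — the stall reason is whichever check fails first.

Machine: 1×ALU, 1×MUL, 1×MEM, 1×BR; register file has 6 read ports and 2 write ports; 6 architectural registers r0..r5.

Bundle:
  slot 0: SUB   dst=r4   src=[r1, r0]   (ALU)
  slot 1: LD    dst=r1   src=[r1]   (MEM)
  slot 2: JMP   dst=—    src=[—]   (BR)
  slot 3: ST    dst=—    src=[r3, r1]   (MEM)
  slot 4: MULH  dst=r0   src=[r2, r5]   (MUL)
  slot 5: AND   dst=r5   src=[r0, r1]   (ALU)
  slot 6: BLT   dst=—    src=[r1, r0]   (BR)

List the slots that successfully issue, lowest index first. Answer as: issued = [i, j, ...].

slot 0 (ALU): ISSUE — free A0,Mu1,Ld1,B1 rp4 wp1
slot 1 (MEM): ISSUE — free A0,Mu1,Ld0,B1 rp3 wp0
slot 2 (BR): ISSUE — free A0,Mu1,Ld0,B0 rp3 wp0
slot 3 (MEM): stall FU — free A0,Mu1,Ld0,B0 rp3 wp0
slot 4 (MUL): stall WR_PORT — free A0,Mu1,Ld0,B0 rp3 wp0
slot 5 (ALU): stall FU — free A0,Mu1,Ld0,B0 rp3 wp0
slot 6 (BR): stall FU — free A0,Mu1,Ld0,B0 rp3 wp0

issued = [0, 1, 2]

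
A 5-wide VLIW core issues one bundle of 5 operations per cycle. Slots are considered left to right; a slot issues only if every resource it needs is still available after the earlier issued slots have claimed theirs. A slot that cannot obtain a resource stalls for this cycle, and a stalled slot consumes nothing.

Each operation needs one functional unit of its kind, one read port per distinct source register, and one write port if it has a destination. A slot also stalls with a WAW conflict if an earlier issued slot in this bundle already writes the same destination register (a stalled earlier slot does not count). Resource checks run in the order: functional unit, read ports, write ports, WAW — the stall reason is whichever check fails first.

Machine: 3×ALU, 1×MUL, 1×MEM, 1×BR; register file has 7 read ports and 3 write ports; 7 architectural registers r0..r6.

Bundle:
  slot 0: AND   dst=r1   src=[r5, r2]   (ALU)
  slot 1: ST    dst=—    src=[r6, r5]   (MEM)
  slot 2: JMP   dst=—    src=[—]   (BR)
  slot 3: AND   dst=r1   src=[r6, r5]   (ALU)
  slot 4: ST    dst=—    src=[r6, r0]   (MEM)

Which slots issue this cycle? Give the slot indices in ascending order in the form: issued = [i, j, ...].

#0 ALU src=r5,r2 dispatched  <A:2 Mu:1 Ld:1 B:1 rd:5 wr:2>
#1 MEM src=r6,r5 dispatched  <A:2 Mu:1 Ld:0 B:1 rd:3 wr:2>
#2 BR src=- dispatched  <A:2 Mu:1 Ld:0 B:0 rd:3 wr:2>
#3 ALU src=r6,r5 held:WAW  <A:2 Mu:1 Ld:0 B:0 rd:3 wr:2>
#4 MEM src=r6,r0 held:FU  <A:2 Mu:1 Ld:0 B:0 rd:3 wr:2>

issued = [0, 1, 2]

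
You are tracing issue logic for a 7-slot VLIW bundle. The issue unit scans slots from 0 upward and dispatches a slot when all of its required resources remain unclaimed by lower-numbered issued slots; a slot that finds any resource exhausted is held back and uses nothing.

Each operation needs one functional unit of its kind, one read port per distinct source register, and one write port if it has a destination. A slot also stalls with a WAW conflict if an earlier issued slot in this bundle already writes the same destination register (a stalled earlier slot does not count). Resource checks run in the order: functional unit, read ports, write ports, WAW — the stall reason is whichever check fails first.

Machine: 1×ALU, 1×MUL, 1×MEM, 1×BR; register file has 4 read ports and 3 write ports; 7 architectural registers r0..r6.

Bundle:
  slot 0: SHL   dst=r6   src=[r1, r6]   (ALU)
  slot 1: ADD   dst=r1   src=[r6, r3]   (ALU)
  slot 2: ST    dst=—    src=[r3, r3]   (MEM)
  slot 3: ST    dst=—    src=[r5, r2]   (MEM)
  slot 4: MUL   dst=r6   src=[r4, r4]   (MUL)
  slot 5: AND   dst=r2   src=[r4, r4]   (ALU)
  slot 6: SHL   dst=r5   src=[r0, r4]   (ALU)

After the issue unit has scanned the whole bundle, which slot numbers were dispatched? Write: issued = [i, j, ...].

#0 ALU src=r1,r6 dispatched  <A:0 Mu:1 Ld:1 B:1 rd:2 wr:2>
#1 ALU src=r6,r3 held:FU  <A:0 Mu:1 Ld:1 B:1 rd:2 wr:2>
#2 MEM src=r3,r3 dispatched  <A:0 Mu:1 Ld:0 B:1 rd:1 wr:2>
#3 MEM src=r5,r2 held:FU  <A:0 Mu:1 Ld:0 B:1 rd:1 wr:2>
#4 MUL src=r4,r4 held:WAW  <A:0 Mu:1 Ld:0 B:1 rd:1 wr:2>
#5 ALU src=r4,r4 held:FU  <A:0 Mu:1 Ld:0 B:1 rd:1 wr:2>
#6 ALU src=r0,r4 held:FU  <A:0 Mu:1 Ld:0 B:1 rd:1 wr:2>

issued = [0, 2]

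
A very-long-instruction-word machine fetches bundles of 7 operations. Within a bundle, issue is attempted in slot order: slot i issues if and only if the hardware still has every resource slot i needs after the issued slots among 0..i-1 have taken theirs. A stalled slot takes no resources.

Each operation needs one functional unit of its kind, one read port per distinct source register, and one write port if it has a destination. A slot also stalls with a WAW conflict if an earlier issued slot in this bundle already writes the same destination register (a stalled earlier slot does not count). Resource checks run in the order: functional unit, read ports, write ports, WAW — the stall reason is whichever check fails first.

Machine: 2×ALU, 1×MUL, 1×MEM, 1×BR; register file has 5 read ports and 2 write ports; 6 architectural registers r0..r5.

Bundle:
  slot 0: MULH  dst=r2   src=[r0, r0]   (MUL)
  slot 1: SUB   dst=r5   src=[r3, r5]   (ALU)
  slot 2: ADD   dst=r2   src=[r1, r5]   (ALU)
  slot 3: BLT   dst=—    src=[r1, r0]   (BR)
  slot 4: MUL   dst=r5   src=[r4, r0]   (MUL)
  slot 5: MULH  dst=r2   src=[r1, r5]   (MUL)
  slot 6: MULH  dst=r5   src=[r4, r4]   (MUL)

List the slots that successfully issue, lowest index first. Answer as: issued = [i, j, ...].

issued = [0, 1, 3]

slot 0 (MUL): ISSUE — free A2,Mu0,Ld1,B1 rp4 wp1
slot 1 (ALU): ISSUE — free A1,Mu0,Ld1,B1 rp2 wp0
slot 2 (ALU): stall WR_PORT — free A1,Mu0,Ld1,B1 rp2 wp0
slot 3 (BR): ISSUE — free A1,Mu0,Ld1,B0 rp0 wp0
slot 4 (MUL): stall FU — free A1,Mu0,Ld1,B0 rp0 wp0
slot 5 (MUL): stall FU — free A1,Mu0,Ld1,B0 rp0 wp0
slot 6 (MUL): stall FU — free A1,Mu0,Ld1,B0 rp0 wp0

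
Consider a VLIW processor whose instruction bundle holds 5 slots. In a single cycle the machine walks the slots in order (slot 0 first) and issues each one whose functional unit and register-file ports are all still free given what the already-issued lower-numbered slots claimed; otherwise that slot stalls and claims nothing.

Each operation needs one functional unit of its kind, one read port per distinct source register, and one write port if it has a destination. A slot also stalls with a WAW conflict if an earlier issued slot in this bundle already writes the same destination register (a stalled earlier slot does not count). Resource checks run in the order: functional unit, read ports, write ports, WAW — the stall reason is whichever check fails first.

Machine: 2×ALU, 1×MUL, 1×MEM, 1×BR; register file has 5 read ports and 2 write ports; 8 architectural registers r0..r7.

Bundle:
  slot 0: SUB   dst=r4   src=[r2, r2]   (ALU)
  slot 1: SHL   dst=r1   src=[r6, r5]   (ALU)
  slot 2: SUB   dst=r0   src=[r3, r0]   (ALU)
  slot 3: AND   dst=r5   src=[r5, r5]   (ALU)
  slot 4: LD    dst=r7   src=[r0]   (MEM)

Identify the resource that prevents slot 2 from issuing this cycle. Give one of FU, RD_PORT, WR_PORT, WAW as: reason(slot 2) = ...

slot 0 (ALU): ISSUE — free A1,Mu1,Ld1,B1 rp4 wp1
slot 1 (ALU): ISSUE — free A0,Mu1,Ld1,B1 rp2 wp0
slot 2 (ALU): stall FU — free A0,Mu1,Ld1,B1 rp2 wp0
slot 3 (ALU): stall FU — free A0,Mu1,Ld1,B1 rp2 wp0
slot 4 (MEM): stall WR_PORT — free A0,Mu1,Ld1,B1 rp2 wp0

reason(slot 2) = FU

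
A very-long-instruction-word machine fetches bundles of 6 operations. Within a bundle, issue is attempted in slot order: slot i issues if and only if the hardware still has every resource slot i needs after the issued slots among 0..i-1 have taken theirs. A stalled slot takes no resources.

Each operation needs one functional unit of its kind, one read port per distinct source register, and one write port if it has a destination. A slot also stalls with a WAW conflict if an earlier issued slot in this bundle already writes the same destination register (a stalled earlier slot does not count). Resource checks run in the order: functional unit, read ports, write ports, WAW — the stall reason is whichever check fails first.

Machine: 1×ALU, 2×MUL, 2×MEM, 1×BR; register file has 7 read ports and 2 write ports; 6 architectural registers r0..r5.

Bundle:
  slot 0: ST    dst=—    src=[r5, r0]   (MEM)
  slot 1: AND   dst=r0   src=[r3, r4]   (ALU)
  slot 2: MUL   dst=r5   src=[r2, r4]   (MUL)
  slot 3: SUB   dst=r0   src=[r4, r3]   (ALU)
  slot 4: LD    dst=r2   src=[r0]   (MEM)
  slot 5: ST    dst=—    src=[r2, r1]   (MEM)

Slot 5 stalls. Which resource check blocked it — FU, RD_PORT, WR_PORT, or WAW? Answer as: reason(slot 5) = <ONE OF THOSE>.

reason(slot 5) = RD_PORT

slot 0 (MEM): ISSUE — free A1,Mu2,Ld1,B1 rp5 wp2
slot 1 (ALU): ISSUE — free A0,Mu2,Ld1,B1 rp3 wp1
slot 2 (MUL): ISSUE — free A0,Mu1,Ld1,B1 rp1 wp0
slot 3 (ALU): stall FU — free A0,Mu1,Ld1,B1 rp1 wp0
slot 4 (MEM): stall WR_PORT — free A0,Mu1,Ld1,B1 rp1 wp0
slot 5 (MEM): stall RD_PORT — free A0,Mu1,Ld1,B1 rp1 wp0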